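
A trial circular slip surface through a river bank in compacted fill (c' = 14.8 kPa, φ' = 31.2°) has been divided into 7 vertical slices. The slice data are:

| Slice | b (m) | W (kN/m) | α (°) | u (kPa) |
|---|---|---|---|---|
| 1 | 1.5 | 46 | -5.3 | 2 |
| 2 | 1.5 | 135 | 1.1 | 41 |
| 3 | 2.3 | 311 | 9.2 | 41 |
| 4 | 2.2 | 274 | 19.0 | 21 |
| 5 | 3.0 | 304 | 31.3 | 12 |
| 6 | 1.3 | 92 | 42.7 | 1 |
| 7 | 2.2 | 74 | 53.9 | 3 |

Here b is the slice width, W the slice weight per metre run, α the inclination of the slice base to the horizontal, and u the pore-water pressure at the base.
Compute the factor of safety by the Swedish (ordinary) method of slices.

Ordinary method of slices: FS = Σ[c'·Δl_i + (W_i cosα_i − u_i·Δl_i)·tanφ'] / Σ W_i sinα_i, with Δl_i = b_i / cosα_i.
Slice 1: Δl = 1.5/cos(-5.3°) = 1.506 m; N'_1 = 46·cos(-5.3°) − 2·1.506 = 42.8; c'Δl = 22.30; W sinα = -4.2
Slice 2: Δl = 1.5/cos1.1° = 1.500 m; N'_2 = 135·cos1.1° − 41·1.500 = 73.5; c'Δl = 22.20; W sinα = 2.6
Slice 3: Δl = 2.3/cos9.2° = 2.330 m; N'_3 = 311·cos9.2° − 41·2.330 = 211.5; c'Δl = 34.48; W sinα = 49.7
Slice 4: Δl = 2.2/cos19.0° = 2.327 m; N'_4 = 274·cos19.0° − 21·2.327 = 210.2; c'Δl = 34.44; W sinα = 89.2
Slice 5: Δl = 3.0/cos31.3° = 3.511 m; N'_5 = 304·cos31.3° − 12·3.511 = 217.6; c'Δl = 51.96; W sinα = 157.9
Slice 6: Δl = 1.3/cos42.7° = 1.769 m; N'_6 = 92·cos42.7° − 1·1.769 = 65.8; c'Δl = 26.18; W sinα = 62.4
Slice 7: Δl = 2.2/cos53.9° = 3.734 m; N'_7 = 74·cos53.9° − 3·3.734 = 32.4; c'Δl = 55.26; W sinα = 59.8
Σc'Δl = 246.8 kN/m; ΣN' = 853.8 kN/m; ΣW sinα = 417.4 kN/m
Resisting = 246.8 + 853.8·tan31.2° = 246.8 + 517.1 = 763.9 kN/m
FS = 763.9 / 417.4 = 1.830

FS = 1.83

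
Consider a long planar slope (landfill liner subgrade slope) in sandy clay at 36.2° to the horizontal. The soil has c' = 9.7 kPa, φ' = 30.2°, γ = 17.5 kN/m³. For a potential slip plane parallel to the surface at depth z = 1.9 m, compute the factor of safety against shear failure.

For an infinite slope with a slip plane parallel to the surface (no pore pressure): FS = [c' + γz cos²β tanφ'] / [γz sinβ cosβ].
γz = 17.5·1.9 = 33.25 kN/m²
Numerator = 9.7 + 33.25·cos²36.2°·tan30.2° = 9.7 + 33.25·0.6512·0.5820 = 22.302 kPa
Denominator = 33.25·sin36.2°·cos36.2° = 33.25·0.5906·0.8070 = 15.847 kPa
FS = 22.302 / 15.847 = 1.407

FS = 1.41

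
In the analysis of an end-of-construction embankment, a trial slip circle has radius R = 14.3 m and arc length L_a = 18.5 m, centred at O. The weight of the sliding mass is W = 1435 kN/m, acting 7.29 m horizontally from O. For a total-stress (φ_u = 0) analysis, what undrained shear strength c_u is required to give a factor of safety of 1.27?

c_u = 50.2 kPa

FS = c_u·L_a·R / (W·d), so c_u = FS·W·d / (L_a·R).
c_u = 1.27·1435·7.29 / (18.50·14.3) = 13285.7 / 264.55 = 50.22 kPa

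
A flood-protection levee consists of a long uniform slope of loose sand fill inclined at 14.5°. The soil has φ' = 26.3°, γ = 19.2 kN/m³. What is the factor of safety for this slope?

For a dry cohesionless infinite slope the factor of safety is FS = tanφ' / tanβ.
FS = tan26.3° / tan14.5° = 0.4942 / 0.2586 = 1.911

FS = 1.91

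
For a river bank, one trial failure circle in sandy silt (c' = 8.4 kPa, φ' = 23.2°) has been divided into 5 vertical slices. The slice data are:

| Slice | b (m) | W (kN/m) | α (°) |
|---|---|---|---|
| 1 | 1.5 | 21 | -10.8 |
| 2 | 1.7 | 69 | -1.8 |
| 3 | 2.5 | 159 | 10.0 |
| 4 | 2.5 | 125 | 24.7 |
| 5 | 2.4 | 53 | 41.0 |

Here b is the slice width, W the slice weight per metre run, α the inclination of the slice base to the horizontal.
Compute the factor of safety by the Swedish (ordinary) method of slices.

FS = 2.48

Ordinary method of slices: FS = Σ[c'·Δl_i + (W_i cosα_i)·tanφ'] / Σ W_i sinα_i, with Δl_i = b_i / cosα_i.
Slice 1: Δl = 1.5/cos(-10.8°) = 1.527 m; N'_1 = 21·cos(-10.8°) = 20.6; c'Δl = 12.83; W sinα = -3.9
Slice 2: Δl = 1.7/cos(-1.8°) = 1.701 m; N'_2 = 69·cos(-1.8°) = 69.0; c'Δl = 14.29; W sinα = -2.2
Slice 3: Δl = 2.5/cos10.0° = 2.539 m; N'_3 = 159·cos10.0° = 156.6; c'Δl = 21.32; W sinα = 27.6
Slice 4: Δl = 2.5/cos24.7° = 2.752 m; N'_4 = 125·cos24.7° = 113.6; c'Δl = 23.11; W sinα = 52.2
Slice 5: Δl = 2.4/cos41.0° = 3.180 m; N'_5 = 53·cos41.0° = 40.0; c'Δl = 26.71; W sinα = 34.8
Σc'Δl = 98.3 kN/m; ΣN' = 399.7 kN/m; ΣW sinα = 108.5 kN/m
Resisting = 98.3 + 399.7·tan23.2° = 98.3 + 171.3 = 269.6 kN/m
FS = 269.6 / 108.5 = 2.484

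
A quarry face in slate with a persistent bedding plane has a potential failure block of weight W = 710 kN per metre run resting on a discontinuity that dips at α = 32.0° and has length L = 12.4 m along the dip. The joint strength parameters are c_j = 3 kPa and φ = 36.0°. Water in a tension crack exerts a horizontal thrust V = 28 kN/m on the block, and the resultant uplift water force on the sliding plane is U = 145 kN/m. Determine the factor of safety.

FS = 0.90

Resolving the block weight along and normal to the plane and applying the Mohr–Coulomb strength on the joint:
N' = W cosα − U − V sinα = 710·cos32.0° − 145 − 28·sin32.0° = 442.3 kN/m
Driving force T = W sinα + V cosα = 710·sin32.0° + 28·cos32.0° = 400.0 kN/m
Resisting force R = c_j·L + N'·tanφ = 3·12.4 + 442.3·tan36.0° = 37.2 + 321.3 = 358.5 kN/m
FS = R / T = 358.5 / 400.0 = 0.896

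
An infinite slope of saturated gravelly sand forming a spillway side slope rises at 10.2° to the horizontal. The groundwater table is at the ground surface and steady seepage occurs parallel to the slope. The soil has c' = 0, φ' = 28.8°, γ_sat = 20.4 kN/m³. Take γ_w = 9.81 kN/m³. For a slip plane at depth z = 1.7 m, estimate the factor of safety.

With seepage parallel to the slope and the water table at the surface, the effective normal stress on the slip plane uses the buoyant unit weight γ' = γ_sat − γ_w while the driving shear stress uses γ_sat:
FS = [c' + γ' z cos²β tanφ'] / [γ_sat z sinβ cosβ]
(For c' = 0 this reduces to FS = (γ'/γ_sat)·tanφ'/tanβ.)
γ' = 20.4 − 9.81 = 10.59 kN/m³
Numerator = 0.0 + 10.59·1.7·cos²10.2°·tan28.8° = 0.0 + 10.59·1.7·0.9686·0.5498 = 9.587 kPa
Denominator = 20.4·1.7·sin10.2°·cos10.2° = 20.4·1.7·0.1771·0.9842 = 6.044 kPa
FS = 9.587 / 6.044 = 1.586

FS = 1.59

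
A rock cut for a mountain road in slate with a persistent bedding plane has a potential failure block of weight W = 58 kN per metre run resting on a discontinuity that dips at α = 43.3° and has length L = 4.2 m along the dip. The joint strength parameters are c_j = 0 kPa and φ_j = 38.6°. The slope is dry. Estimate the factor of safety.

Resolving the block weight along and normal to the plane and applying the Mohr–Coulomb strength on the joint:
N' = W cosα = 58·cos43.3° = 42.2 kN/m
Driving force T = W sinα = 58·sin43.3° = 39.8 kN/m
Resisting force R = c_j·L + N'·tanφ_j = 0·4.2 + 42.2·tan38.6° = 0.0 + 33.7 = 33.7 kN/m
FS = R / T = 33.7 / 39.8 = 0.847

FS = 0.85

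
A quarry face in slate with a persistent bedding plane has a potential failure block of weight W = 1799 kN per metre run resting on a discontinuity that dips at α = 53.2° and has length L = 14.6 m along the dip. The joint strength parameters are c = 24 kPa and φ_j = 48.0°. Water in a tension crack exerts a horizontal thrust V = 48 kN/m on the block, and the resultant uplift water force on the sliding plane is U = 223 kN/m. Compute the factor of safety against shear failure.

Resolving the block weight along and normal to the plane and applying the Mohr–Coulomb strength on the joint:
N' = W cosα − U − V sinα = 1799·cos53.2° − 223 − 48·sin53.2° = 816.2 kN/m
Driving force T = W sinα + V cosα = 1799·sin53.2° + 48·cos53.2° = 1469.3 kN/m
Resisting force R = c·L + N'·tanφ_j = 24·14.6 + 816.2·tan48.0° = 350.4 + 906.5 = 1256.9 kN/m
FS = R / T = 1256.9 / 1469.3 = 0.855

FS = 0.86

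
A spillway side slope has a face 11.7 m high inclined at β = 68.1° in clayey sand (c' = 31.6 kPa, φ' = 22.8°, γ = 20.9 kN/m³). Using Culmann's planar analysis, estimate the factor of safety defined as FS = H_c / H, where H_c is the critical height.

H_c = (4c'/γ) · sinβ cosφ' / [1 − cos(β − φ')]
    = (4·31.6/20.9) · sin68.1°·cos22.8° / [1 − cos45.3°]
    = 6.048 · 0.8553 / 0.2966 = 17.44 m
FS = H_c / H = 17.44 / 11.7 = 1.491

FS = 1.49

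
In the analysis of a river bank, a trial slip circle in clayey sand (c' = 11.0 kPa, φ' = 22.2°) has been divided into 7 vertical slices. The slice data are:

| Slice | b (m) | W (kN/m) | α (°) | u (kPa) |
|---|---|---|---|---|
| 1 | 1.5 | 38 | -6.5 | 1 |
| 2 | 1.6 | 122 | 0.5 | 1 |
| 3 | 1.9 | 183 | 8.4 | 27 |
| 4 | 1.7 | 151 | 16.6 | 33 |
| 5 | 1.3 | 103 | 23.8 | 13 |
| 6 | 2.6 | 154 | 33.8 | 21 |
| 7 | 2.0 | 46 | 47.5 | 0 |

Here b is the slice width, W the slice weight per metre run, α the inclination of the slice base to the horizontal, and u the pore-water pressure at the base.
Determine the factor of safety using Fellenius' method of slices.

Ordinary method of slices: FS = Σ[c'·Δl_i + (W_i cosα_i − u_i·Δl_i)·tanφ'] / Σ W_i sinα_i, with Δl_i = b_i / cosα_i.
Slice 1: Δl = 1.5/cos(-6.5°) = 1.510 m; N'_1 = 38·cos(-6.5°) − 1·1.510 = 36.2; c'Δl = 16.61; W sinα = -4.3
Slice 2: Δl = 1.6/cos0.5° = 1.600 m; N'_2 = 122·cos0.5° − 1·1.600 = 120.4; c'Δl = 17.60; W sinα = 1.1
Slice 3: Δl = 1.9/cos8.4° = 1.921 m; N'_3 = 183·cos8.4° − 27·1.921 = 129.2; c'Δl = 21.13; W sinα = 26.7
Slice 4: Δl = 1.7/cos16.6° = 1.774 m; N'_4 = 151·cos16.6° − 33·1.774 = 86.2; c'Δl = 19.51; W sinα = 43.1
Slice 5: Δl = 1.3/cos23.8° = 1.421 m; N'_5 = 103·cos23.8° − 13·1.421 = 75.8; c'Δl = 15.63; W sinα = 41.6
Slice 6: Δl = 2.6/cos33.8° = 3.129 m; N'_6 = 154·cos33.8° − 21·3.129 = 62.3; c'Δl = 34.42; W sinα = 85.7
Slice 7: Δl = 2.0/cos47.5° = 2.960 m; N'_7 = 46·cos47.5° − 0·2.960 = 31.1; c'Δl = 32.56; W sinα = 33.9
Σc'Δl = 157.5 kN/m; ΣN' = 541.1 kN/m; ΣW sinα = 227.8 kN/m
Resisting = 157.5 + 541.1·tan22.2° = 157.5 + 220.8 = 378.3 kN/m
FS = 378.3 / 227.8 = 1.661

FS = 1.66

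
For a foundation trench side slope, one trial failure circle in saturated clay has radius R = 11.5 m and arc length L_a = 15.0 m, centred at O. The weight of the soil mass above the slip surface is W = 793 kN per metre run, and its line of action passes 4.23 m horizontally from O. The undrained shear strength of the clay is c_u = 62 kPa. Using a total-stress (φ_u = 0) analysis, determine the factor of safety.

Taking moments about the centre O, the resisting moment is provided by the undrained shear strength acting along the arc:
M_R = c_u·L_a·R = 62·15.00·11.5 = 10695.0 kN·m/m
M_D = W·d = 793·4.23 = 3354.4 kN·m/m
FS = M_R / M_D = 10695.0 / 3354.4 = 3.188

FS = 3.19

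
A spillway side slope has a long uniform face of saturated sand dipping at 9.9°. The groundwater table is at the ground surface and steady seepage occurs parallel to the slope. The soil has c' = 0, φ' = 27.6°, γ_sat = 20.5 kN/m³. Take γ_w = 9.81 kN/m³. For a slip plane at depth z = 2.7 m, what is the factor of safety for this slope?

With seepage parallel to the slope and the water table at the surface, the effective normal stress on the slip plane uses the buoyant unit weight γ' = γ_sat − γ_w while the driving shear stress uses γ_sat:
FS = [c' + γ' z cos²β tanφ'] / [γ_sat z sinβ cosβ]
(For c' = 0 this reduces to FS = (γ'/γ_sat)·tanφ'/tanβ.)
γ' = 20.5 − 9.81 = 10.69 kN/m³
Numerator = 0.0 + 10.69·2.7·cos²9.9°·tan27.6° = 0.0 + 10.69·2.7·0.9704·0.5228 = 14.643 kPa
Denominator = 20.5·2.7·sin9.9°·cos9.9° = 20.5·2.7·0.1719·0.9851 = 9.375 kPa
FS = 14.643 / 9.375 = 1.562

FS = 1.56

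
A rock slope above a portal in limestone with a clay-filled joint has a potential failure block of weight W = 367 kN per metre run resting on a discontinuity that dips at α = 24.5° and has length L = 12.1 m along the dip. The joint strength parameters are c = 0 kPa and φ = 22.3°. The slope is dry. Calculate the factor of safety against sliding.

FS = 0.90

Resolving the block weight along and normal to the plane and applying the Mohr–Coulomb strength on the joint:
N' = W cosα = 367·cos24.5° = 334.0 kN/m
Driving force T = W sinα = 367·sin24.5° = 152.2 kN/m
Resisting force R = c·L + N'·tanφ = 0·12.1 + 334.0·tan22.3° = 0.0 + 137.0 = 137.0 kN/m
FS = R / T = 137.0 / 152.2 = 0.900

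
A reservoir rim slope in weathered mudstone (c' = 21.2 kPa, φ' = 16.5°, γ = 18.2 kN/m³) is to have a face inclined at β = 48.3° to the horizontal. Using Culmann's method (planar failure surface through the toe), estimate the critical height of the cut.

Culmann's analysis gives the critical failure plane at α_cr = (β + φ')/2 = (48.3 + 16.5)/2 = 32.4°, and the critical height
H_c = (4c'/γ) · sinβ cosφ' / [1 − cos(β − φ')]
    = (4·21.2/18.2) · sin48.3°·cos16.5° / [1 − cos(31.8°)]
    = 4.659 · 0.7466·0.9588 / [1 − 0.8499]
    = 4.659 · 0.7159 / 0.1501
    = 22.22 m

H_c = 22.22 m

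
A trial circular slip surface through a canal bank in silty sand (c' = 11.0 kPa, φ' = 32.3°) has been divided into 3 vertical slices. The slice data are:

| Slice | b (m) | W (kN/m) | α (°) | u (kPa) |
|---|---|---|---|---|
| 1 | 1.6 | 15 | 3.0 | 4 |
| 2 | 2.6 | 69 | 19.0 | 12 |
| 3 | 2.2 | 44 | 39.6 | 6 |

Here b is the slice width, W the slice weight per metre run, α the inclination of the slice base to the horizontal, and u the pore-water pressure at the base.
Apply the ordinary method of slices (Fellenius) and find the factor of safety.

FS = 2.26

Ordinary method of slices: FS = Σ[c'·Δl_i + (W_i cosα_i − u_i·Δl_i)·tanφ'] / Σ W_i sinα_i, with Δl_i = b_i / cosα_i.
Slice 1: Δl = 1.6/cos3.0° = 1.602 m; N'_1 = 15·cos3.0° − 4·1.602 = 8.6; c'Δl = 17.62; W sinα = 0.8
Slice 2: Δl = 2.6/cos19.0° = 2.750 m; N'_2 = 69·cos19.0° − 12·2.750 = 32.2; c'Δl = 30.25; W sinα = 22.5
Slice 3: Δl = 2.2/cos39.6° = 2.855 m; N'_3 = 44·cos39.6° − 6·2.855 = 16.8; c'Δl = 31.41; W sinα = 28.0
Σc'Δl = 79.3 kN/m; ΣN' = 57.6 kN/m; ΣW sinα = 51.3 kN/m
Resisting = 79.3 + 57.6·tan32.3° = 79.3 + 36.4 = 115.7 kN/m
FS = 115.7 / 51.3 = 2.255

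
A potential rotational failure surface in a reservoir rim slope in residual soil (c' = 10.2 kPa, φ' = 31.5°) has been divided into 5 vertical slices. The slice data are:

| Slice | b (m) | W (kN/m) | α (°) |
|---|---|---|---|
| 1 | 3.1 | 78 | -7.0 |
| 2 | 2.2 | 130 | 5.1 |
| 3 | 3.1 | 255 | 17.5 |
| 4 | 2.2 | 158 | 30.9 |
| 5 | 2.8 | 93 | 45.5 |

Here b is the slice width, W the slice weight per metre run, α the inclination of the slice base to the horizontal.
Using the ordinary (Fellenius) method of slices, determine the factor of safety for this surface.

Ordinary method of slices: FS = Σ[c'·Δl_i + (W_i cosα_i)·tanφ'] / Σ W_i sinα_i, with Δl_i = b_i / cosα_i.
Slice 1: Δl = 3.1/cos(-7.0°) = 3.123 m; N'_1 = 78·cos(-7.0°) = 77.4; c'Δl = 31.86; W sinα = -9.5
Slice 2: Δl = 2.2/cos5.1° = 2.209 m; N'_2 = 130·cos5.1° = 129.5; c'Δl = 22.53; W sinα = 11.6
Slice 3: Δl = 3.1/cos17.5° = 3.250 m; N'_3 = 255·cos17.5° = 243.2; c'Δl = 33.15; W sinα = 76.7
Slice 4: Δl = 2.2/cos30.9° = 2.564 m; N'_4 = 158·cos30.9° = 135.6; c'Δl = 26.15; W sinα = 81.1
Slice 5: Δl = 2.8/cos45.5° = 3.995 m; N'_5 = 93·cos45.5° = 65.2; c'Δl = 40.75; W sinα = 66.3
Σc'Δl = 154.4 kN/m; ΣN' = 650.9 kN/m; ΣW sinα = 226.2 kN/m
Resisting = 154.4 + 650.9·tan31.5° = 154.4 + 398.8 = 553.3 kN/m
FS = 553.3 / 226.2 = 2.446

FS = 2.45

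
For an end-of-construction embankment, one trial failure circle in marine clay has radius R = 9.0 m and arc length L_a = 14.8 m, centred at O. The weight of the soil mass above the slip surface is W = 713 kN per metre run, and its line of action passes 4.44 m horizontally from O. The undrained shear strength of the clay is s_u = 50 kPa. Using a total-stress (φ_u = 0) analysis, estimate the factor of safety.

Taking moments about the centre O, the resisting moment is provided by the undrained shear strength acting along the arc:
M_R = s_u·L_a·R = 50·14.80·9.0 = 6660.0 kN·m/m
M_D = W·d = 713·4.44 = 3165.7 kN·m/m
FS = M_R / M_D = 6660.0 / 3165.7 = 2.104

FS = 2.10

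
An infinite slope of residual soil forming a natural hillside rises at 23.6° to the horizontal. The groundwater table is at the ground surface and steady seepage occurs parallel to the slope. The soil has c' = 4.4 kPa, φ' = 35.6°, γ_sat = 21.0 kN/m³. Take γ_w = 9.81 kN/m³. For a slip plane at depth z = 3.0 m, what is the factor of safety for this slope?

FS = 1.06

With seepage parallel to the slope and the water table at the surface, the effective normal stress on the slip plane uses the buoyant unit weight γ' = γ_sat − γ_w while the driving shear stress uses γ_sat:
FS = [c' + γ' z cos²β tanφ'] / [γ_sat z sinβ cosβ]
γ' = 21.0 − 9.81 = 11.19 kN/m³
Numerator = 4.4 + 11.19·3.0·cos²23.6°·tan35.6° = 4.4 + 11.19·3.0·0.8397·0.7159 = 24.582 kPa
Denominator = 21.0·3.0·sin23.6°·cos23.6° = 21.0·3.0·0.4003·0.9164 = 23.112 kPa
FS = 24.582 / 23.112 = 1.064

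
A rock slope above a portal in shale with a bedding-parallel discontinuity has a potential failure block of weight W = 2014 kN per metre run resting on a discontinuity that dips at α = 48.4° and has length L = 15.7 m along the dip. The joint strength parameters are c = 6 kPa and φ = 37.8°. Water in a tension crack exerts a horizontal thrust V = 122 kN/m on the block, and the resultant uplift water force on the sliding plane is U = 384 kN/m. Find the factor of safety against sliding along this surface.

Resolving the block weight along and normal to the plane and applying the Mohr–Coulomb strength on the joint:
N' = W cosα − U − V sinα = 2014·cos48.4° − 384 − 122·sin48.4° = 861.9 kN/m
Driving force T = W sinα + V cosα = 2014·sin48.4° + 122·cos48.4° = 1587.1 kN/m
Resisting force R = c·L + N'·tanφ = 6·15.7 + 861.9·tan37.8° = 94.2 + 668.6 = 762.8 kN/m
FS = R / T = 762.8 / 1587.1 = 0.481

FS = 0.48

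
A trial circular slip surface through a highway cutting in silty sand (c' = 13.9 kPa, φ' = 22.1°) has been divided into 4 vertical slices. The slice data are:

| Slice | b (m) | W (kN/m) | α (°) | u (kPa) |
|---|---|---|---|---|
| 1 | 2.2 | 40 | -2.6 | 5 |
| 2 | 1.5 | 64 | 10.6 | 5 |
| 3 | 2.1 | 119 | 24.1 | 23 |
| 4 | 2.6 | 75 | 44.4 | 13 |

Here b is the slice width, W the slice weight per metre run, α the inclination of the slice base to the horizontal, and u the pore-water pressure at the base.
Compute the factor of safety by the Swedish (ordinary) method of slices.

FS = 1.75

Ordinary method of slices: FS = Σ[c'·Δl_i + (W_i cosα_i − u_i·Δl_i)·tanφ'] / Σ W_i sinα_i, with Δl_i = b_i / cosα_i.
Slice 1: Δl = 2.2/cos(-2.6°) = 2.202 m; N'_1 = 40·cos(-2.6°) − 5·2.202 = 28.9; c'Δl = 30.61; W sinα = -1.8
Slice 2: Δl = 1.5/cos10.6° = 1.526 m; N'_2 = 64·cos10.6° − 5·1.526 = 55.3; c'Δl = 21.21; W sinα = 11.8
Slice 3: Δl = 2.1/cos24.1° = 2.301 m; N'_3 = 119·cos24.1° − 23·2.301 = 55.7; c'Δl = 31.98; W sinα = 48.6
Slice 4: Δl = 2.6/cos44.4° = 3.639 m; N'_4 = 75·cos44.4° − 13·3.639 = 6.3; c'Δl = 50.58; W sinα = 52.5
Σc'Δl = 134.4 kN/m; ΣN' = 146.2 kN/m; ΣW sinα = 111.0 kN/m
Resisting = 134.4 + 146.2·tan22.1° = 134.4 + 59.4 = 193.8 kN/m
FS = 193.8 / 111.0 = 1.745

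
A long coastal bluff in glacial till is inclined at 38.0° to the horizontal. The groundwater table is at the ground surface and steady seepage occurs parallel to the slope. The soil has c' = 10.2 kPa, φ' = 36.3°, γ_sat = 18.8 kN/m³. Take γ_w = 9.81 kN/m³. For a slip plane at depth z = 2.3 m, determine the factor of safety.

With seepage parallel to the slope and the water table at the surface, the effective normal stress on the slip plane uses the buoyant unit weight γ' = γ_sat − γ_w while the driving shear stress uses γ_sat:
FS = [c' + γ' z cos²β tanφ'] / [γ_sat z sinβ cosβ]
γ' = 18.8 − 9.81 = 8.99 kN/m³
Numerator = 10.2 + 8.99·2.3·cos²38.0°·tan36.3° = 10.2 + 8.99·2.3·0.6210·0.7346 = 19.632 kPa
Denominator = 18.8·2.3·sin38.0°·cos38.0° = 18.8·2.3·0.6157·0.7880 = 20.978 kPa
FS = 19.632 / 20.978 = 0.936

FS = 0.94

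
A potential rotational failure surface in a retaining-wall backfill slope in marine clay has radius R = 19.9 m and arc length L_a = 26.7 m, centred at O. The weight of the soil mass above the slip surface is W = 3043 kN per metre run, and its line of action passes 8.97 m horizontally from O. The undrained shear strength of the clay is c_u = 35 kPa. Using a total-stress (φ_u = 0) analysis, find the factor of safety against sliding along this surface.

Taking moments about the centre O, the resisting moment is provided by the undrained shear strength acting along the arc:
M_R = c_u·L_a·R = 35·26.70·19.9 = 18596.5 kN·m/m
M_D = W·d = 3043·8.97 = 27295.7 kN·m/m
FS = M_R / M_D = 18596.5 / 27295.7 = 0.681

FS = 0.68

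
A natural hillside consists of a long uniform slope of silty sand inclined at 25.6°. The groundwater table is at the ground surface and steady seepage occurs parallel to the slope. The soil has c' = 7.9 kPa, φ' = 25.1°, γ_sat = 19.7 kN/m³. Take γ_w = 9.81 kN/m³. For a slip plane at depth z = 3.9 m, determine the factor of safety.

FS = 0.75

With seepage parallel to the slope and the water table at the surface, the effective normal stress on the slip plane uses the buoyant unit weight γ' = γ_sat − γ_w while the driving shear stress uses γ_sat:
FS = [c' + γ' z cos²β tanφ'] / [γ_sat z sinβ cosβ]
γ' = 19.7 − 9.81 = 9.89 kN/m³
Numerator = 7.9 + 9.89·3.9·cos²25.6°·tan25.1° = 7.9 + 9.89·3.9·0.8133·0.4684 = 22.595 kPa
Denominator = 19.7·3.9·sin25.6°·cos25.6° = 19.7·3.9·0.4321·0.9018 = 29.938 kPa
FS = 22.595 / 29.938 = 0.755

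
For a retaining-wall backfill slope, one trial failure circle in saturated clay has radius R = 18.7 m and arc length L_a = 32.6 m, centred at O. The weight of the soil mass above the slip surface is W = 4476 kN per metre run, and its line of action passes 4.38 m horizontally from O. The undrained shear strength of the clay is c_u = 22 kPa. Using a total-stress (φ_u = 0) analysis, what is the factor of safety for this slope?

Taking moments about the centre O, the resisting moment is provided by the undrained shear strength acting along the arc:
M_R = c_u·L_a·R = 22·32.60·18.7 = 13411.6 kN·m/m
M_D = W·d = 4476·4.38 = 19604.9 kN·m/m
FS = M_R / M_D = 13411.6 / 19604.9 = 0.684

FS = 0.68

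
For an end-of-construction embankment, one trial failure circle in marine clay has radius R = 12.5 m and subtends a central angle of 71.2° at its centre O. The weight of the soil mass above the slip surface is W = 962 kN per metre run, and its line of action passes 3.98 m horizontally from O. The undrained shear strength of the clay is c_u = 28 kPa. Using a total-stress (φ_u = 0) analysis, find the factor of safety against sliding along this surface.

FS = 1.42

Taking moments about the centre O, the resisting moment is provided by the undrained shear strength acting along the arc:
Arc length L_a = R·θ = 12.5·(71.2°·π/180) = 12.5·1.2427 = 15.53 m
M_R = c_u·L_a·R = 28·15.53·12.5 = 5436.7 kN·m/m
M_D = W·d = 962·3.98 = 3828.8 kN·m/m
FS = M_R / M_D = 5436.7 / 3828.8 = 1.420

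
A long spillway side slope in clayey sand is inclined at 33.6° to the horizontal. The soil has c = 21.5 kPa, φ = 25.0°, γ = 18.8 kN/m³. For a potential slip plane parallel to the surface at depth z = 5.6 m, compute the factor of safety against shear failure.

FS = 1.14

For an infinite slope with a slip plane parallel to the surface (no pore pressure): FS = [c + γz cos²β tanφ] / [γz sinβ cosβ].
γz = 18.8·5.6 = 105.28 kN/m²
Numerator = 21.5 + 105.28·cos²33.6°·tan25.0° = 21.5 + 105.28·0.6938·0.4663 = 55.559 kPa
Denominator = 105.28·sin33.6°·cos33.6° = 105.28·0.5534·0.8329 = 48.527 kPa
FS = 55.559 / 48.527 = 1.145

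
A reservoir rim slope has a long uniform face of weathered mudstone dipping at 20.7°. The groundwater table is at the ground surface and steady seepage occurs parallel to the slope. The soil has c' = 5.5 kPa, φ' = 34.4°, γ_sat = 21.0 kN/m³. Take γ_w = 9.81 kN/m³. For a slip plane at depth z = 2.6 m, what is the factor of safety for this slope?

FS = 1.27

With seepage parallel to the slope and the water table at the surface, the effective normal stress on the slip plane uses the buoyant unit weight γ' = γ_sat − γ_w while the driving shear stress uses γ_sat:
FS = [c' + γ' z cos²β tanφ'] / [γ_sat z sinβ cosβ]
γ' = 21.0 − 9.81 = 11.19 kN/m³
Numerator = 5.5 + 11.19·2.6·cos²20.7°·tan34.4° = 5.5 + 11.19·2.6·0.8751·0.6847 = 22.932 kPa
Denominator = 21.0·2.6·sin20.7°·cos20.7° = 21.0·2.6·0.3535·0.9354 = 18.054 kPa
FS = 22.932 / 18.054 = 1.270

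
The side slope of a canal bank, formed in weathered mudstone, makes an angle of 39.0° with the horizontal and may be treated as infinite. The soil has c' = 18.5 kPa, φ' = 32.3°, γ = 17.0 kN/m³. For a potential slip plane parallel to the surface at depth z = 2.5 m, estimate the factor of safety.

For an infinite slope with a slip plane parallel to the surface (no pore pressure): FS = [c' + γz cos²β tanφ'] / [γz sinβ cosβ].
γz = 17.0·2.5 = 42.50 kN/m²
Numerator = 18.5 + 42.50·cos²39.0°·tan32.3° = 18.5 + 42.50·0.6040·0.6322 = 34.727 kPa
Denominator = 42.50·sin39.0°·cos39.0° = 42.50·0.6293·0.7771 = 20.786 kPa
FS = 34.727 / 20.786 = 1.671

FS = 1.67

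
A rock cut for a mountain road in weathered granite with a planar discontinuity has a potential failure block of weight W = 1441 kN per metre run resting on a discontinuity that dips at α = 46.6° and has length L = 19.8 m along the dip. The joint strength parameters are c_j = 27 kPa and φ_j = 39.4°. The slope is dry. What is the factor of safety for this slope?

Resolving the block weight along and normal to the plane and applying the Mohr–Coulomb strength on the joint:
N' = W cosα = 1441·cos46.6° = 990.1 kN/m
Driving force T = W sinα = 1441·sin46.6° = 1047.0 kN/m
Resisting force R = c_j·L + N'·tanφ_j = 27·19.8 + 990.1·tan39.4° = 534.6 + 813.3 = 1347.9 kN/m
FS = R / T = 1347.9 / 1047.0 = 1.287

FS = 1.29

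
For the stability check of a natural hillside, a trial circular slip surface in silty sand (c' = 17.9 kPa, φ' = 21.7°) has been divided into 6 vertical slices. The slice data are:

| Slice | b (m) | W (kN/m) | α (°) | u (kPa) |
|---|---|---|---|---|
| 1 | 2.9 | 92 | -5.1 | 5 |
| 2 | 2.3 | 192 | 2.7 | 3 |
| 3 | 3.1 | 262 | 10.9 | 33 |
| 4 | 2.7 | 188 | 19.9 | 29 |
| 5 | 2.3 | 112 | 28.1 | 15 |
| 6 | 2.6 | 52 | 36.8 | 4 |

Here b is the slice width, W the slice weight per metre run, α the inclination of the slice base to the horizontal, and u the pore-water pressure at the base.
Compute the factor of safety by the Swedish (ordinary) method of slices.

Ordinary method of slices: FS = Σ[c'·Δl_i + (W_i cosα_i − u_i·Δl_i)·tanφ'] / Σ W_i sinα_i, with Δl_i = b_i / cosα_i.
Slice 1: Δl = 2.9/cos(-5.1°) = 2.912 m; N'_1 = 92·cos(-5.1°) − 5·2.912 = 77.1; c'Δl = 52.12; W sinα = -8.2
Slice 2: Δl = 2.3/cos2.7° = 2.303 m; N'_2 = 192·cos2.7° − 3·2.303 = 184.9; c'Δl = 41.22; W sinα = 9.0
Slice 3: Δl = 3.1/cos10.9° = 3.157 m; N'_3 = 262·cos10.9° − 33·3.157 = 153.1; c'Δl = 56.51; W sinα = 49.5
Slice 4: Δl = 2.7/cos19.9° = 2.871 m; N'_4 = 188·cos19.9° − 29·2.871 = 93.5; c'Δl = 51.40; W sinα = 64.0
Slice 5: Δl = 2.3/cos28.1° = 2.607 m; N'_5 = 112·cos28.1° − 15·2.607 = 59.7; c'Δl = 46.67; W sinα = 52.8
Slice 6: Δl = 2.6/cos36.8° = 3.247 m; N'_6 = 52·cos36.8° − 4·3.247 = 28.6; c'Δl = 58.12; W sinα = 31.1
Σc'Δl = 306.0 kN/m; ΣN' = 596.9 kN/m; ΣW sinα = 198.3 kN/m
Resisting = 306.0 + 596.9·tan21.7° = 306.0 + 237.5 = 543.6 kN/m
FS = 543.6 / 198.3 = 2.741

FS = 2.74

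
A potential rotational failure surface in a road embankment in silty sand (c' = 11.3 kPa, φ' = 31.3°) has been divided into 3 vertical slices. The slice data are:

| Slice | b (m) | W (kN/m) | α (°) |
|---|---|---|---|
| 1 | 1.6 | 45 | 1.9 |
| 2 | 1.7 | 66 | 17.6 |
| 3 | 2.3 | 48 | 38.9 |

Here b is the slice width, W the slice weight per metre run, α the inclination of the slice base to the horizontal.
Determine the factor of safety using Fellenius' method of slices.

FS = 3.10

Ordinary method of slices: FS = Σ[c'·Δl_i + (W_i cosα_i)·tanφ'] / Σ W_i sinα_i, with Δl_i = b_i / cosα_i.
Slice 1: Δl = 1.6/cos1.9° = 1.601 m; N'_1 = 45·cos1.9° = 45.0; c'Δl = 18.09; W sinα = 1.5
Slice 2: Δl = 1.7/cos17.6° = 1.783 m; N'_2 = 66·cos17.6° = 62.9; c'Δl = 20.15; W sinα = 20.0
Slice 3: Δl = 2.3/cos38.9° = 2.955 m; N'_3 = 48·cos38.9° = 37.4; c'Δl = 33.40; W sinα = 30.1
Σc'Δl = 71.6 kN/m; ΣN' = 145.2 kN/m; ΣW sinα = 51.6 kN/m
Resisting = 71.6 + 145.2·tan31.3° = 71.6 + 88.3 = 159.9 kN/m
FS = 159.9 / 51.6 = 3.100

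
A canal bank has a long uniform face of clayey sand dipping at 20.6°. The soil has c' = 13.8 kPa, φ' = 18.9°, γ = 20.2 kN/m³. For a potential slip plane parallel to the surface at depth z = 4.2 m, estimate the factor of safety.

For an infinite slope with a slip plane parallel to the surface (no pore pressure): FS = [c' + γz cos²β tanφ'] / [γz sinβ cosβ].
γz = 20.2·4.2 = 84.84 kN/m²
Numerator = 13.8 + 84.84·cos²20.6°·tan18.9° = 13.8 + 84.84·0.8762·0.3424 = 39.251 kPa
Denominator = 84.84·sin20.6°·cos20.6° = 84.84·0.3518·0.9361 = 27.942 kPa
FS = 39.251 / 27.942 = 1.405

FS = 1.40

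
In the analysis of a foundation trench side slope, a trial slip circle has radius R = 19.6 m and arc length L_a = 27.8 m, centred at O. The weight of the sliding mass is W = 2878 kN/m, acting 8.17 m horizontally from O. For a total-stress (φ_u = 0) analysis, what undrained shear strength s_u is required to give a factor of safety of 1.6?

s_u = 69.0 kPa

FS = s_u·L_a·R / (W·d), so s_u = FS·W·d / (L_a·R).
s_u = 1.6·2878·8.17 / (27.80·19.6) = 37621.2 / 544.88 = 69.04 kPa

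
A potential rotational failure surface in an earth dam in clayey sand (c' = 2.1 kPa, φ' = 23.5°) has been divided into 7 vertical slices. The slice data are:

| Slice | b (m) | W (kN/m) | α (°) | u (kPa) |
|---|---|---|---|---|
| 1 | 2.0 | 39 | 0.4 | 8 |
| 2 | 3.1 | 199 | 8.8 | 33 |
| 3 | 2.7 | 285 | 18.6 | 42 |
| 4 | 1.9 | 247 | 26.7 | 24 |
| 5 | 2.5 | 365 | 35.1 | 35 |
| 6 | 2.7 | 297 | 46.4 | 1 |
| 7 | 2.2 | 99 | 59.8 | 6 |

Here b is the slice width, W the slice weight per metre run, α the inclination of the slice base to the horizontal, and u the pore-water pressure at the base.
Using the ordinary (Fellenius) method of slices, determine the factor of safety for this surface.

FS = 0.56

Ordinary method of slices: FS = Σ[c'·Δl_i + (W_i cosα_i − u_i·Δl_i)·tanφ'] / Σ W_i sinα_i, with Δl_i = b_i / cosα_i.
Slice 1: Δl = 2.0/cos0.4° = 2.000 m; N'_1 = 39·cos0.4° − 8·2.000 = 23.0; c'Δl = 4.20; W sinα = 0.3
Slice 2: Δl = 3.1/cos8.8° = 3.137 m; N'_2 = 199·cos8.8° − 33·3.137 = 93.1; c'Δl = 6.59; W sinα = 30.4
Slice 3: Δl = 2.7/cos18.6° = 2.849 m; N'_3 = 285·cos18.6° − 42·2.849 = 150.5; c'Δl = 5.98; W sinα = 90.9
Slice 4: Δl = 1.9/cos26.7° = 2.127 m; N'_4 = 247·cos26.7° − 24·2.127 = 169.6; c'Δl = 4.47; W sinα = 111.0
Slice 5: Δl = 2.5/cos35.1° = 3.056 m; N'_5 = 365·cos35.1° − 35·3.056 = 191.7; c'Δl = 6.42; W sinα = 209.9
Slice 6: Δl = 2.7/cos46.4° = 3.915 m; N'_6 = 297·cos46.4° − 1·3.915 = 200.9; c'Δl = 8.22; W sinα = 215.1
Slice 7: Δl = 2.2/cos59.8° = 4.374 m; N'_7 = 99·cos59.8° − 6·4.374 = 23.6; c'Δl = 9.18; W sinα = 85.6
Σc'Δl = 45.1 kN/m; ΣN' = 852.4 kN/m; ΣW sinα = 743.1 kN/m
Resisting = 45.1 + 852.4·tan23.5° = 45.1 + 370.6 = 415.7 kN/m
FS = 415.7 / 743.1 = 0.559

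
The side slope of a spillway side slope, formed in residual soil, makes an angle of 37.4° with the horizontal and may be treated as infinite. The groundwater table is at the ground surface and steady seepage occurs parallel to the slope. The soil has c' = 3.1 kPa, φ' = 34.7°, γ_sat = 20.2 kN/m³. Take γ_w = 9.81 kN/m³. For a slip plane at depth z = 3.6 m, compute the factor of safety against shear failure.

FS = 0.55

With seepage parallel to the slope and the water table at the surface, the effective normal stress on the slip plane uses the buoyant unit weight γ' = γ_sat − γ_w while the driving shear stress uses γ_sat:
FS = [c' + γ' z cos²β tanφ'] / [γ_sat z sinβ cosβ]
γ' = 20.2 − 9.81 = 10.39 kN/m³
Numerator = 3.1 + 10.39·3.6·cos²37.4°·tan34.7° = 3.1 + 10.39·3.6·0.6311·0.6924 = 19.445 kPa
Denominator = 20.2·3.6·sin37.4°·cos37.4° = 20.2·3.6·0.6074·0.7944 = 35.088 kPa
FS = 19.445 / 35.088 = 0.554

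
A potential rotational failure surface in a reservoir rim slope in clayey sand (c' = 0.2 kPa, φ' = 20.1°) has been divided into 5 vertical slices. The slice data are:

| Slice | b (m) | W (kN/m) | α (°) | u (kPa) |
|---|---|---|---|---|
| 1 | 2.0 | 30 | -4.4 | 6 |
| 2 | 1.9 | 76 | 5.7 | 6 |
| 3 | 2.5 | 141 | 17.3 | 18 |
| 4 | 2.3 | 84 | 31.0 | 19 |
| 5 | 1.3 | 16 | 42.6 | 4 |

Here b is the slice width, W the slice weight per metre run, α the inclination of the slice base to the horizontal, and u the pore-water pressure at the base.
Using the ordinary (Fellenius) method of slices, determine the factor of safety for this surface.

Ordinary method of slices: FS = Σ[c'·Δl_i + (W_i cosα_i − u_i·Δl_i)·tanφ'] / Σ W_i sinα_i, with Δl_i = b_i / cosα_i.
Slice 1: Δl = 2.0/cos(-4.4°) = 2.006 m; N'_1 = 30·cos(-4.4°) − 6·2.006 = 17.9; c'Δl = 0.40; W sinα = -2.3
Slice 2: Δl = 1.9/cos5.7° = 1.909 m; N'_2 = 76·cos5.7° − 6·1.909 = 64.2; c'Δl = 0.38; W sinα = 7.5
Slice 3: Δl = 2.5/cos17.3° = 2.618 m; N'_3 = 141·cos17.3° − 18·2.618 = 87.5; c'Δl = 0.52; W sinα = 41.9
Slice 4: Δl = 2.3/cos31.0° = 2.683 m; N'_4 = 84·cos31.0° − 19·2.683 = 21.0; c'Δl = 0.54; W sinα = 43.3
Slice 5: Δl = 1.3/cos42.6° = 1.766 m; N'_5 = 16·cos42.6° − 4·1.766 = 4.7; c'Δl = 0.35; W sinα = 10.8
Σc'Δl = 2.2 kN/m; ΣN' = 195.3 kN/m; ΣW sinα = 101.3 kN/m
Resisting = 2.2 + 195.3·tan20.1° = 2.2 + 71.5 = 73.7 kN/m
FS = 73.7 / 101.3 = 0.727

FS = 0.73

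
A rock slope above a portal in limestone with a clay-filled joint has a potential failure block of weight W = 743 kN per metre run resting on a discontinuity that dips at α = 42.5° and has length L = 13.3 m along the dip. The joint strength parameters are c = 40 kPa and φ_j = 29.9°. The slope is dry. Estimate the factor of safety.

Resolving the block weight along and normal to the plane and applying the Mohr–Coulomb strength on the joint:
N' = W cosα = 743·cos42.5° = 547.8 kN/m
Driving force T = W sinα = 743·sin42.5° = 502.0 kN/m
Resisting force R = c·L + N'·tanφ_j = 40·13.3 + 547.8·tan29.9° = 532.0 + 315.0 = 847.0 kN/m
FS = R / T = 847.0 / 502.0 = 1.687

FS = 1.69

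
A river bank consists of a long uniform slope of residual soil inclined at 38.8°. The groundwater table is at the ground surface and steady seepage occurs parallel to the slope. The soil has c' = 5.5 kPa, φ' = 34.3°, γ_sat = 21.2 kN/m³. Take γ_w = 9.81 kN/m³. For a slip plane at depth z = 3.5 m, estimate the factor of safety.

With seepage parallel to the slope and the water table at the surface, the effective normal stress on the slip plane uses the buoyant unit weight γ' = γ_sat − γ_w while the driving shear stress uses γ_sat:
FS = [c' + γ' z cos²β tanφ'] / [γ_sat z sinβ cosβ]
γ' = 21.2 − 9.81 = 11.39 kN/m³
Numerator = 5.5 + 11.39·3.5·cos²38.8°·tan34.3° = 5.5 + 11.39·3.5·0.6074·0.6822 = 22.017 kPa
Denominator = 21.2·3.5·sin38.8°·cos38.8° = 21.2·3.5·0.6266·0.7793 = 36.235 kPa
FS = 22.017 / 36.235 = 0.608

FS = 0.61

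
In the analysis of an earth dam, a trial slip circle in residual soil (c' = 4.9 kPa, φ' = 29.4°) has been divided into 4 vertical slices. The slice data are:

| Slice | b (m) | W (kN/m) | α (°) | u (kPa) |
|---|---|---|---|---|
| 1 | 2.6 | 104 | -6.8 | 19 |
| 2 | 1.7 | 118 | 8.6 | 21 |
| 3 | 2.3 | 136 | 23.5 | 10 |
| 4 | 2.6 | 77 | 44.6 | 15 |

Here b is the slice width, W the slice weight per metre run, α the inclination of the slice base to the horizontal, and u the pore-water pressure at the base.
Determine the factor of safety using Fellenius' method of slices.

Ordinary method of slices: FS = Σ[c'·Δl_i + (W_i cosα_i − u_i·Δl_i)·tanφ'] / Σ W_i sinα_i, with Δl_i = b_i / cosα_i.
Slice 1: Δl = 2.6/cos(-6.8°) = 2.618 m; N'_1 = 104·cos(-6.8°) − 19·2.618 = 53.5; c'Δl = 12.83; W sinα = -12.3
Slice 2: Δl = 1.7/cos8.6° = 1.719 m; N'_2 = 118·cos8.6° − 21·1.719 = 80.6; c'Δl = 8.42; W sinα = 17.6
Slice 3: Δl = 2.3/cos23.5° = 2.508 m; N'_3 = 136·cos23.5° − 10·2.508 = 99.6; c'Δl = 12.29; W sinα = 54.2
Slice 4: Δl = 2.6/cos44.6° = 3.652 m; N'_4 = 77·cos44.6° − 15·3.652 = 0.1; c'Δl = 17.89; W sinα = 54.1
Σc'Δl = 51.4 kN/m; ΣN' = 233.8 kN/m; ΣW sinα = 113.6 kN/m
Resisting = 51.4 + 233.8·tan29.4° = 51.4 + 131.7 = 183.2 kN/m
FS = 183.2 / 113.6 = 1.612

FS = 1.61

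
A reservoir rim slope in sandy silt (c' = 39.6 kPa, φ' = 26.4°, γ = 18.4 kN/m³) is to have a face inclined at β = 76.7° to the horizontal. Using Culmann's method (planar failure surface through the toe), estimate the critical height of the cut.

Culmann's analysis gives the critical failure plane at α_cr = (β + φ')/2 = (76.7 + 26.4)/2 = 51.5°, and the critical height
H_c = (4c'/γ) · sinβ cosφ' / [1 − cos(β − φ')]
    = (4·39.6/18.4) · sin76.7°·cos26.4° / [1 − cos(50.3°)]
    = 8.609 · 0.9732·0.8957 / [1 − 0.6388]
    = 8.609 · 0.8717 / 0.3612
    = 20.77 m

H_c = 20.77 m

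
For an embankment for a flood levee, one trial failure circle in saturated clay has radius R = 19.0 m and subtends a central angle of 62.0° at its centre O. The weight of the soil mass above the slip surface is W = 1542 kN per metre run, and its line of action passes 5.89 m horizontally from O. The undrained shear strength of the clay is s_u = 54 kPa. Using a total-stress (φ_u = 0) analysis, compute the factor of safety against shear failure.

FS = 2.32

Taking moments about the centre O, the resisting moment is provided by the undrained shear strength acting along the arc:
Arc length L_a = R·θ = 19.0·(62.0°·π/180) = 19.0·1.0821 = 20.56 m
M_R = s_u·L_a·R = 54·20.56·19.0 = 21094.5 kN·m/m
M_D = W·d = 1542·5.89 = 9082.4 kN·m/m
FS = M_R / M_D = 21094.5 / 9082.4 = 2.323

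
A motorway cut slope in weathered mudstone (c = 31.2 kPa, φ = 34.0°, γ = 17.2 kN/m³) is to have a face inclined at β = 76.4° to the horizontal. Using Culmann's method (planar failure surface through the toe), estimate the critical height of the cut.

Culmann's analysis gives the critical failure plane at α_cr = (β + φ)/2 = (76.4 + 34.0)/2 = 55.2°, and the critical height
H_c = (4c/γ) · sinβ cosφ / [1 − cos(β − φ)]
    = (4·31.2/17.2) · sin76.4°·cos34.0° / [1 − cos(42.4°)]
    = 7.256 · 0.9720·0.8290 / [1 − 0.7385]
    = 7.256 · 0.8058 / 0.2615
    = 22.35 m

H_c = 22.35 m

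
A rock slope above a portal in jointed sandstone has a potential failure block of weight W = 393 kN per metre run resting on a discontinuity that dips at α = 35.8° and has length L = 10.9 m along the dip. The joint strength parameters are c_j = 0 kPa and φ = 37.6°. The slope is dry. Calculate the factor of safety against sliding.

Resolving the block weight along and normal to the plane and applying the Mohr–Coulomb strength on the joint:
N' = W cosα = 393·cos35.8° = 318.7 kN/m
Driving force T = W sinα = 393·sin35.8° = 229.9 kN/m
Resisting force R = c_j·L + N'·tanφ = 0·10.9 + 318.7·tan37.6° = 0.0 + 245.5 = 245.5 kN/m
FS = R / T = 245.5 / 229.9 = 1.068

FS = 1.07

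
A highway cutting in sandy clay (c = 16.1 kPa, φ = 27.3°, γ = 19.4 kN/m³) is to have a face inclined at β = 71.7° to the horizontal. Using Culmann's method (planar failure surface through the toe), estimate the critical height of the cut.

Culmann's analysis gives the critical failure plane at α_cr = (β + φ)/2 = (71.7 + 27.3)/2 = 49.5°, and the critical height
H_c = (4c/γ) · sinβ cosφ / [1 − cos(β − φ)]
    = (4·16.1/19.4) · sin71.7°·cos27.3° / [1 − cos(44.4°)]
    = 3.320 · 0.9494·0.8886 / [1 − 0.7145]
    = 3.320 · 0.8437 / 0.2855
    = 9.81 m

H_c = 9.81 m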